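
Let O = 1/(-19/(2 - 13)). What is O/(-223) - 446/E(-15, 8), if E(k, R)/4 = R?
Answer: -945027/67792 ≈ -13.940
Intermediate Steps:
E(k, R) = 4*R
O = 11/19 (O = 1/(-19/(-11)) = 1/(-1/11*(-19)) = 1/(19/11) = 11/19 ≈ 0.57895)
O/(-223) - 446/E(-15, 8) = (11/19)/(-223) - 446/(4*8) = (11/19)*(-1/223) - 446/32 = -11/4237 - 446*1/32 = -11/4237 - 223/16 = -945027/67792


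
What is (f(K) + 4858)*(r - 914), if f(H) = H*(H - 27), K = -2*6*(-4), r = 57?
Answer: -5027162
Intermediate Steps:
K = 48 (K = -12*(-4) = 48)
f(H) = H*(-27 + H)
(f(K) + 4858)*(r - 914) = (48*(-27 + 48) + 4858)*(57 - 914) = (48*21 + 4858)*(-857) = (1008 + 4858)*(-857) = 5866*(-857) = -5027162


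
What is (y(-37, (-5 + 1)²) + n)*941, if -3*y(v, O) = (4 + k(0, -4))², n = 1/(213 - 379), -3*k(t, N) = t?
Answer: -2502119/498 ≈ -5024.3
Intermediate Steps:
k(t, N) = -t/3
n = -1/166 (n = 1/(-166) = -1/166 ≈ -0.0060241)
y(v, O) = -16/3 (y(v, O) = -(4 - ⅓*0)²/3 = -(4 + 0)²/3 = -⅓*4² = -⅓*16 = -16/3)
(y(-37, (-5 + 1)²) + n)*941 = (-16/3 - 1/166)*941 = -2659/498*941 = -2502119/498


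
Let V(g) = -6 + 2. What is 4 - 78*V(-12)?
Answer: 316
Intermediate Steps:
V(g) = -4
4 - 78*V(-12) = 4 - 78*(-4) = 4 + 312 = 316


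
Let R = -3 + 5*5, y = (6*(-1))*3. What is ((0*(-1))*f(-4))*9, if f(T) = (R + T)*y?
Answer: 0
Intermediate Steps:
y = -18 (y = -6*3 = -18)
R = 22 (R = -3 + 25 = 22)
f(T) = -396 - 18*T (f(T) = (22 + T)*(-18) = -396 - 18*T)
((0*(-1))*f(-4))*9 = ((0*(-1))*(-396 - 18*(-4)))*9 = (0*(-396 + 72))*9 = (0*(-324))*9 = 0*9 = 0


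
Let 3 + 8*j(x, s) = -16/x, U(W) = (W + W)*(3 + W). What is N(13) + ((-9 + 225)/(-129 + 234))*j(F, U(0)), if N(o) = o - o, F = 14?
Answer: -261/245 ≈ -1.0653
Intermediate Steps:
U(W) = 2*W*(3 + W) (U(W) = (2*W)*(3 + W) = 2*W*(3 + W))
N(o) = 0
j(x, s) = -3/8 - 2/x (j(x, s) = -3/8 + (-16/x)/8 = -3/8 - 2/x)
N(13) + ((-9 + 225)/(-129 + 234))*j(F, U(0)) = 0 + ((-9 + 225)/(-129 + 234))*(-3/8 - 2/14) = 0 + (216/105)*(-3/8 - 2*1/14) = 0 + (216*(1/105))*(-3/8 - 1/7) = 0 + (72/35)*(-29/56) = 0 - 261/245 = -261/245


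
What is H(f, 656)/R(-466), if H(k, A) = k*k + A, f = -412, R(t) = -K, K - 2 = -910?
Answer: 42600/227 ≈ 187.67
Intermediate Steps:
K = -908 (K = 2 - 910 = -908)
R(t) = 908 (R(t) = -1*(-908) = 908)
H(k, A) = A + k² (H(k, A) = k² + A = A + k²)
H(f, 656)/R(-466) = (656 + (-412)²)/908 = (656 + 169744)*(1/908) = 170400*(1/908) = 42600/227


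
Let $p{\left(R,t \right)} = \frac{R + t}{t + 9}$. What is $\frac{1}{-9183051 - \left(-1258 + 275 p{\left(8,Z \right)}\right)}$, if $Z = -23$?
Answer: $- \frac{14}{128549227} \approx -1.0891 \cdot 10^{-7}$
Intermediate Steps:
$p{\left(R,t \right)} = \frac{R + t}{9 + t}$
$\frac{1}{-9183051 - \left(-1258 + 275 p{\left(8,Z \right)}\right)} = \frac{1}{-9183051 + \left(1258 - 275 \frac{8 - 23}{9 - 23}\right)} = \frac{1}{-9183051 + \left(1258 - 275 \frac{1}{-14} \left(-15\right)\right)} = \frac{1}{-9183051 + \left(1258 - 275 \left(\left(- \frac{1}{14}\right) \left(-15\right)\right)\right)} = \frac{1}{-9183051 + \left(1258 - \frac{4125}{14}\right)} = \frac{1}{-9183051 + \frac{13487}{14}} = \frac{1}{- \frac{128549227}{14}} = - \frac{14}{128549227}$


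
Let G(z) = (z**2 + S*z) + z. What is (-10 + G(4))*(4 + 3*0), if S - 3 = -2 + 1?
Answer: 72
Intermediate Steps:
S = 2 (S = 3 + (-2 + 1) = 3 - 1 = 2)
G(z) = z**2 + 3*z (G(z) = (z**2 + 2*z) + z = z**2 + 3*z)
(-10 + G(4))*(4 + 3*0) = (-10 + 4*(3 + 4))*(4 + 3*0) = (-10 + 4*7)*(4 + 0) = (-10 + 28)*4 = 18*4 = 72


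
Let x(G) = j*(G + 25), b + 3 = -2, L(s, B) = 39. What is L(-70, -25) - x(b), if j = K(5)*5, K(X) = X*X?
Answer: -2461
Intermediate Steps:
K(X) = X²
b = -5 (b = -3 - 2 = -5)
j = 125 (j = 5²*5 = 25*5 = 125)
x(G) = 3125 + 125*G (x(G) = 125*(G + 25) = 125*(25 + G) = 3125 + 125*G)
L(-70, -25) - x(b) = 39 - (3125 + 125*(-5)) = 39 - (3125 - 625) = 39 - 1*2500 = 39 - 2500 = -2461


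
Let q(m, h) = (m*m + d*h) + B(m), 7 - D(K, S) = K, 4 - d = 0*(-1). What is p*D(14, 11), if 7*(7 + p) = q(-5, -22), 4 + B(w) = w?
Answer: 121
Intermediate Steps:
d = 4 (d = 4 - 0*(-1) = 4 - 1*0 = 4 + 0 = 4)
B(w) = -4 + w
D(K, S) = 7 - K
q(m, h) = -4 + m + m² + 4*h (q(m, h) = (m*m + 4*h) + (-4 + m) = (m² + 4*h) + (-4 + m) = -4 + m + m² + 4*h)
p = -121/7 (p = -7 + (-4 - 5 + (-5)² + 4*(-22))/7 = -7 + (-4 - 5 + 25 - 88)/7 = -7 + (⅐)*(-72) = -7 - 72/7 = -121/7 ≈ -17.286)
p*D(14, 11) = -121*(7 - 1*14)/7 = -121*(7 - 14)/7 = -121/7*(-7) = 121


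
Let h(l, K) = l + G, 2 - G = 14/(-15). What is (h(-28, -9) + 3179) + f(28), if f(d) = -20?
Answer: 47009/15 ≈ 3133.9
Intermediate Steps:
G = 44/15 (G = 2 - 14/(-15) = 2 - 14*(-1)/15 = 2 - 1*(-14/15) = 2 + 14/15 = 44/15 ≈ 2.9333)
h(l, K) = 44/15 + l (h(l, K) = l + 44/15 = 44/15 + l)
(h(-28, -9) + 3179) + f(28) = ((44/15 - 28) + 3179) - 20 = (-376/15 + 3179) - 20 = 47309/15 - 20 = 47009/15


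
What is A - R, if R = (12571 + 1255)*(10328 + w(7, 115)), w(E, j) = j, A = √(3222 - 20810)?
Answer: -144384918 + 2*I*√4397 ≈ -1.4439e+8 + 132.62*I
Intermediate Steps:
A = 2*I*√4397 (A = √(-17588) = 2*I*√4397 ≈ 132.62*I)
R = 144384918 (R = (12571 + 1255)*(10328 + 115) = 13826*10443 = 144384918)
A - R = 2*I*√4397 - 1*144384918 = 2*I*√4397 - 144384918 = -144384918 + 2*I*√4397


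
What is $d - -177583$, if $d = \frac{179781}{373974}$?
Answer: $\frac{22137201541}{124658} \approx 1.7758 \cdot 10^{5}$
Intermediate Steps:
$d = \frac{59927}{124658}$ ($d = 179781 \cdot \frac{1}{373974} = \frac{59927}{124658} \approx 0.48073$)
$d - -177583 = \frac{59927}{124658} - -177583 = \frac{59927}{124658} + 177583 = \frac{22137201541}{124658}$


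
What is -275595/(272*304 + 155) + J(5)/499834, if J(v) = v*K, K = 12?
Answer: -68873390325/20703874031 ≈ -3.3266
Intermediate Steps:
J(v) = 12*v (J(v) = v*12 = 12*v)
-275595/(272*304 + 155) + J(5)/499834 = -275595/(272*304 + 155) + (12*5)/499834 = -275595/(82688 + 155) + 60*(1/499834) = -275595/82843 + 30/249917 = -68873390325/20703874031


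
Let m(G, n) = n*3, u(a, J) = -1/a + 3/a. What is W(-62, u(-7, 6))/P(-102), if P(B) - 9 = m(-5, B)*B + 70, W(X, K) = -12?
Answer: -12/31291 ≈ -0.00038350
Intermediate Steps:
u(a, J) = 2/a
m(G, n) = 3*n
P(B) = 79 + 3*B² (P(B) = 9 + ((3*B)*B + 70) = 9 + (3*B² + 70) = 9 + (70 + 3*B²) = 79 + 3*B²)
W(-62, u(-7, 6))/P(-102) = -12/(79 + 3*(-102)²) = -12/(79 + 3*10404) = -12/(79 + 31212) = -12/31291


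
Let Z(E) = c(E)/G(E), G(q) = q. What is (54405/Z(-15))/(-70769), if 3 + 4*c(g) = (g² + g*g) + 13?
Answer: 163215/1627687 ≈ 0.10027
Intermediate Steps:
c(g) = 5/2 + g²/2 (c(g) = -¾ + ((g² + g*g) + 13)/4 = -¾ + ((g² + g²) + 13)/4 = -¾ + (2*g² + 13)/4 = -¾ + (13 + 2*g²)/4 = -¾ + (13/4 + g²/2) = 5/2 + g²/2)
Z(E) = (5/2 + E²/2)/E
(54405/Z(-15))/(-70769) = (54405/(((½)*(5 + (-15)²)/(-15))))/(-70769) = (54405/(((½)*(-1/15)*(5 + 225))))*(-1/70769) = (54405/(((½)*(-1/15)*230)))*(-1/70769) = (54405/(-23/3))*(-1/70769) = (54405*(-3/23))*(-1/70769) = -163215/23*(-1/70769) = 163215/1627687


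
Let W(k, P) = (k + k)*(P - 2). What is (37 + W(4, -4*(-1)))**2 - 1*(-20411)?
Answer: 23220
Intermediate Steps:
W(k, P) = 2*k*(-2 + P) (W(k, P) = (2*k)*(-2 + P) = 2*k*(-2 + P))
(37 + W(4, -4*(-1)))**2 - 1*(-20411) = (37 + 2*4*(-2 - 4*(-1)))**2 - 1*(-20411) = (37 + 2*4*(-2 + 4))**2 + 20411 = (37 + 2*4*2)**2 + 20411 = (37 + 16)**2 + 20411 = 53**2 + 20411 = 2809 + 20411 = 23220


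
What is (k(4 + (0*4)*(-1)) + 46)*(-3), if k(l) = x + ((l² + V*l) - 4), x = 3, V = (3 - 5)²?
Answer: -231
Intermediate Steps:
V = 4 (V = (-2)² = 4)
k(l) = -1 + l² + 4*l (k(l) = 3 + ((l² + 4*l) - 4) = 3 + (-4 + l² + 4*l) = -1 + l² + 4*l)
(k(4 + (0*4)*(-1)) + 46)*(-3) = ((-1 + (4 + (0*4)*(-1))² + 4*(4 + (0*4)*(-1))) + 46)*(-3) = ((-1 + (4 + 0*(-1))² + 4*(4 + 0*(-1))) + 46)*(-3) = ((-1 + (4 + 0)² + 4*(4 + 0)) + 46)*(-3) = ((-1 + 4² + 4*4) + 46)*(-3) = ((-1 + 16 + 16) + 46)*(-3) = (31 + 46)*(-3) = 77*(-3) = -231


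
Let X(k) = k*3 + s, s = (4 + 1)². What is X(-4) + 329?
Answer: 342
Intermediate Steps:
s = 25 (s = 5² = 25)
X(k) = 25 + 3*k (X(k) = k*3 + 25 = 3*k + 25 = 25 + 3*k)
X(-4) + 329 = (25 + 3*(-4)) + 329 = (25 - 12) + 329 = 13 + 329 = 342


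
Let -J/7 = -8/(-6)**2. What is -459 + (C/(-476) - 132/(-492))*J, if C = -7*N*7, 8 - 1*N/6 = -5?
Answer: -2798338/6273 ≈ -446.09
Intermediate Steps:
N = 78 (N = 48 - 6*(-5) = 48 + 30 = 78)
C = -3822 (C = -7*78*7 = -546*7 = -3822)
J = 14/9 (J = -7*(-8)/((-6)**2) = -7*(-8)/36 = -7*(-2/9) = 14/9 ≈ 1.5556)
-459 + (C/(-476) - 132/(-492))*J = -459 + (-3822/(-476) - 132/(-492))*(14/9) = -459 + (-3822*(-1/476) - 132*(-1/492))*(14/9) = -459 + (273/34 + 11/41)*(14/9) = -459 + (11567/1394)*(14/9) = -459 + 80969/6273 = -2798338/6273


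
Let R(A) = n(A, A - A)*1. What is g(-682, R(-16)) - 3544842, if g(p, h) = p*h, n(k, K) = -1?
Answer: -3544160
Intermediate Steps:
R(A) = -1 (R(A) = -1*1 = -1)
g(p, h) = h*p
g(-682, R(-16)) - 3544842 = -1*(-682) - 3544842 = 682 - 3544842 = -3544160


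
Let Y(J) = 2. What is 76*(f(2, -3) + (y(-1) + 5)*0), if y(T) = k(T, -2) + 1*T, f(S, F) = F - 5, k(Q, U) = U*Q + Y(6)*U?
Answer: -608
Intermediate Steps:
k(Q, U) = 2*U + Q*U (k(Q, U) = U*Q + 2*U = Q*U + 2*U = 2*U + Q*U)
f(S, F) = -5 + F
y(T) = -4 - T (y(T) = -2*(2 + T) + 1*T = (-4 - 2*T) + T = -4 - T)
76*(f(2, -3) + (y(-1) + 5)*0) = 76*((-5 - 3) + ((-4 - 1*(-1)) + 5)*0) = 76*(-8 + ((-4 + 1) + 5)*0) = 76*(-8 + (-3 + 5)*0) = 76*(-8 + 2*0) = 76*(-8 + 0) = 76*(-8) = -608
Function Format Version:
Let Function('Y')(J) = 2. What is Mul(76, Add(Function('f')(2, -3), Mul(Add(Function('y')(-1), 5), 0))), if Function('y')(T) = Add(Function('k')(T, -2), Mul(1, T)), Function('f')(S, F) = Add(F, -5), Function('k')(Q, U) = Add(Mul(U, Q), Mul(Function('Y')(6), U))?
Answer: -608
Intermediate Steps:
Function('k')(Q, U) = Add(Mul(2, U), Mul(Q, U)) (Function('k')(Q, U) = Add(Mul(U, Q), Mul(2, U)) = Add(Mul(Q, U), Mul(2, U)) = Add(Mul(2, U), Mul(Q, U)))
Function('f')(S, F) = Add(-5, F)
Function('y')(T) = Add(-4, Mul(-1, T)) (Function('y')(T) = Add(Mul(-2, Add(2, T)), Mul(1, T)) = Add(Add(-4, Mul(-2, T)), T) = Add(-4, Mul(-1, T)))
Mul(76, Add(Function('f')(2, -3), Mul(Add(Function('y')(-1), 5), 0))) = Mul(76, Add(Add(-5, -3), Mul(Add(Add(-4, Mul(-1, -1)), 5), 0))) = Mul(76, Add(-8, Mul(Add(Add(-4, 1), 5), 0))) = Mul(76, Add(-8, Mul(Add(-3, 5), 0))) = Mul(76, Add(-8, Mul(2, 0))) = Mul(76, Add(-8, 0)) = Mul(76, -8) = -608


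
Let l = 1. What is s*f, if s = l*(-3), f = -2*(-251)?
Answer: -1506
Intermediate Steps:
f = 502
s = -3 (s = 1*(-3) = -3)
s*f = -3*502 = -1506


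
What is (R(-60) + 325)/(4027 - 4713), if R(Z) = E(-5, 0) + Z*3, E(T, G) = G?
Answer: -145/686 ≈ -0.21137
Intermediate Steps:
R(Z) = 3*Z (R(Z) = 0 + Z*3 = 0 + 3*Z = 3*Z)
(R(-60) + 325)/(4027 - 4713) = (3*(-60) + 325)/(4027 - 4713) = (-180 + 325)/(-686) = 145*(-1/686) = -145/686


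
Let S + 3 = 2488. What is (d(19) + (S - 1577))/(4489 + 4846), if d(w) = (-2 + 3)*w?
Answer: 927/9335 ≈ 0.099304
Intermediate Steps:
d(w) = w (d(w) = 1*w = w)
S = 2485 (S = -3 + 2488 = 2485)
(d(19) + (S - 1577))/(4489 + 4846) = (19 + (2485 - 1577))/(4489 + 4846) = (19 + 908)/9335 = 927*(1/9335) = 927/9335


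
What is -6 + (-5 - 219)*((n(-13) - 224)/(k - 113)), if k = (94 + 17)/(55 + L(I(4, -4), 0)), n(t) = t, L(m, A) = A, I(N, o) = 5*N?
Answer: -52794/109 ≈ -484.35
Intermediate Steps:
k = 111/55 (k = (94 + 17)/(55 + 0) = 111/55 ≈ 2.0182)
-6 + (-5 - 219)*((n(-13) - 224)/(k - 113)) = -6 + (-5 - 219)*((-13 - 224)/(111/55 - 113)) = -6 - (-53088)/(-6104/55) = -6 - (-53088)*(-55)/6104 = -6 - 224*13035/6104 = -6 - 52140/109 = -52794/109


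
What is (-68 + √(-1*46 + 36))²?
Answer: (68 - I*√10)² ≈ 4614.0 - 430.07*I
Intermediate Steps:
(-68 + √(-1*46 + 36))² = (-68 + √(-46 + 36))² = (-68 + √(-10))² = (-68 + I*√10)²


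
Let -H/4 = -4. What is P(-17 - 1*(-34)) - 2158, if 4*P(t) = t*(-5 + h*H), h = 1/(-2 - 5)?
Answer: -61291/28 ≈ -2189.0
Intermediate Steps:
H = 16 (H = -4*(-4) = 16)
h = -⅐ (h = 1/(-7) = -⅐ ≈ -0.14286)
P(t) = -51*t/28 (P(t) = (t*(-5 - ⅐*16))/4 = (t*(-5 - 16/7))/4 = (t*(-51/7))/4 = (-51*t/7)/4 = -51*t/28)
P(-17 - 1*(-34)) - 2158 = -51*(-17 - 1*(-34))/28 - 2158 = -51*(-17 + 34)/28 - 2158 = -51/28*17 - 2158 = -867/28 - 2158 = -61291/28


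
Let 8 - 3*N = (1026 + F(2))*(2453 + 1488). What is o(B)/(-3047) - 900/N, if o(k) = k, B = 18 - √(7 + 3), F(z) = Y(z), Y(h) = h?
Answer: -3234861/617221649 + √10/3047 ≈ -0.0042032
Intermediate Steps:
F(z) = z
B = 18 - √10 ≈ 14.838
N = -4051340/3 (N = 8/3 - (1026 + 2)*(2453 + 1488)/3 = 8/3 - 1028*3941/3 = 8/3 - ⅓*4051348 = 8/3 - 4051348/3 = -4051340/3 ≈ -1.3504e+6)
o(B)/(-3047) - 900/N = (18 - √10)/(-3047) - 900/(-4051340/3) = (18 - √10)*(-1/3047) - 900*(-3/4051340) = (-18/3047 + √10/3047) + 135/202567 = -3234861/617221649 + √10/3047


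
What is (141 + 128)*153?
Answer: 41157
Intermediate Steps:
(141 + 128)*153 = 269*153 = 41157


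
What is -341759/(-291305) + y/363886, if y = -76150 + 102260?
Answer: 65983644512/53000905615 ≈ 1.2450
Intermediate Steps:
y = 26110
-341759/(-291305) + y/363886 = -341759/(-291305) + 26110/363886 = -341759*(-1/291305) + 26110*(1/363886) = 341759/291305 + 13055/181943 = 65983644512/53000905615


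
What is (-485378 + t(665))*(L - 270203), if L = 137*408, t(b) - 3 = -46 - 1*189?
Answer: 104069622270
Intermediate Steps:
t(b) = -232 (t(b) = 3 + (-46 - 1*189) = 3 + (-46 - 189) = 3 - 235 = -232)
L = 55896
(-485378 + t(665))*(L - 270203) = (-485378 - 232)*(55896 - 270203) = -485610*(-214307) = 104069622270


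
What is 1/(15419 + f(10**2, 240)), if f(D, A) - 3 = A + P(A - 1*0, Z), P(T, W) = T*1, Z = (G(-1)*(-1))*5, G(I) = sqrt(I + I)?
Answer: 1/15902 ≈ 6.2885e-5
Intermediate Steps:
G(I) = sqrt(2)*sqrt(I) (G(I) = sqrt(2*I) = sqrt(2)*sqrt(I))
Z = -5*I*sqrt(2) (Z = ((sqrt(2)*sqrt(-1))*(-1))*5 = ((sqrt(2)*I)*(-1))*5 = ((I*sqrt(2))*(-1))*5 = -I*sqrt(2)*5 = -5*I*sqrt(2) ≈ -7.0711*I)
P(T, W) = T
f(D, A) = 3 + 2*A (f(D, A) = 3 + (A + (A - 1*0)) = 3 + (A + (A + 0)) = 3 + (A + A) = 3 + 2*A)
1/(15419 + f(10**2, 240)) = 1/(15419 + (3 + 2*240)) = 1/(15419 + (3 + 480)) = 1/(15419 + 483) = 1/15902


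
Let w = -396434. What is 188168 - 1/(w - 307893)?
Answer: 132531802937/704327 ≈ 1.8817e+5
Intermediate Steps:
188168 - 1/(w - 307893) = 188168 - 1/(-396434 - 307893) = 188168 - 1/(-704327) = 188168 - 1*(-1/704327) = 188168 + 1/704327 = 132531802937/704327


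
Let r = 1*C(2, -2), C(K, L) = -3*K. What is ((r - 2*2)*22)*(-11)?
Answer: 2420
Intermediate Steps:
r = -6 (r = 1*(-3*2) = 1*(-6) = -6)
((r - 2*2)*22)*(-11) = ((-6 - 2*2)*22)*(-11) = ((-6 - 4)*22)*(-11) = -10*22*(-11) = -220*(-11) = 2420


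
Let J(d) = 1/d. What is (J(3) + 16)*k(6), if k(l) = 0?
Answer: 0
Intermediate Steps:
J(d) = 1/d
(J(3) + 16)*k(6) = (1/3 + 16)*0 = (⅓ + 16)*0 = (49/3)*0 = 0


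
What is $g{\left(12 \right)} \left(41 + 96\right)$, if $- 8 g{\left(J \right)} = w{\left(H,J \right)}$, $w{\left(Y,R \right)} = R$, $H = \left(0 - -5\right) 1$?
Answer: $- \frac{411}{2} \approx -205.5$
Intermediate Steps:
$H = 5$ ($H = \left(0 + 5\right) 1 = 5 \cdot 1 = 5$)
$g{\left(J \right)} = - \frac{J}{8}$
$g{\left(12 \right)} \left(41 + 96\right) = \left(- \frac{1}{8}\right) 12 \left(41 + 96\right) = \left(- \frac{3}{2}\right) 137 = - \frac{411}{2}$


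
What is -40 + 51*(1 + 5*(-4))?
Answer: -1009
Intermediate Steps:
-40 + 51*(1 + 5*(-4)) = -40 + 51*(1 - 20) = -40 + 51*(-19) = -40 - 969 = -1009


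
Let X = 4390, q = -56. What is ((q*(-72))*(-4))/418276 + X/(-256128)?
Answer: -745883003/13391524416 ≈ -0.055698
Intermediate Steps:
((q*(-72))*(-4))/418276 + X/(-256128) = (-56*(-72)*(-4))/418276 + 4390/(-256128) = (4032*(-4))*(1/418276) + 4390*(-1/256128) = -16128*1/418276 - 2195/128064 = -4032/104569 - 2195/128064 = -745883003/13391524416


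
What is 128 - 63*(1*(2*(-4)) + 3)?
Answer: 443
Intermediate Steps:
128 - 63*(1*(2*(-4)) + 3) = 128 - 63*(1*(-8) + 3) = 128 - 63*(-8 + 3) = 128 - 63*(-5) = 128 + 315 = 443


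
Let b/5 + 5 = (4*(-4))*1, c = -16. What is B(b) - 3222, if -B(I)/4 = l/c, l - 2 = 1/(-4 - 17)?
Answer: -270607/84 ≈ -3221.5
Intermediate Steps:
l = 41/21 (l = 2 + 1/(-4 - 17) = 2 + 1/(-21) = 2 - 1/21 = 41/21 ≈ 1.9524)
b = -105 (b = -25 + 5*((4*(-4))*1) = -25 + 5*(-16*1) = -25 + 5*(-16) = -25 - 80 = -105)
B(I) = 41/84 (B(I) = -164/(21*(-16)) = -164*(-1)/(21*16) = -4*(-41/336) = 41/84)
B(b) - 3222 = 41/84 - 3222 = -270607/84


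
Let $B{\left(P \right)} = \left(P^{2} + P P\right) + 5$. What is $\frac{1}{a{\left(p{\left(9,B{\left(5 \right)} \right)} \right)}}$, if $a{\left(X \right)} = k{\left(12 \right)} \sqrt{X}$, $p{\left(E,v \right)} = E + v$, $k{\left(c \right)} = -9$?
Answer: $- \frac{1}{72} \approx -0.013889$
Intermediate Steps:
$B{\left(P \right)} = 5 + 2 P^{2}$ ($B{\left(P \right)} = \left(P^{2} + P^{2}\right) + 5 = 2 P^{2} + 5 = 5 + 2 P^{2}$)
$a{\left(X \right)} = - 9 \sqrt{X}$
$\frac{1}{a{\left(p{\left(9,B{\left(5 \right)} \right)} \right)}} = \frac{1}{\left(-9\right) \sqrt{9 + \left(5 + 2 \cdot 5^{2}\right)}} = \frac{1}{\left(-9\right) \sqrt{9 + \left(5 + 2 \cdot 25\right)}} = \frac{1}{\left(-9\right) \sqrt{9 + \left(5 + 50\right)}} = \frac{1}{\left(-9\right) \sqrt{9 + 55}} = \frac{1}{\left(-9\right) \sqrt{64}} = \frac{1}{\left(-9\right) 8} = \frac{1}{-72} = - \frac{1}{72}$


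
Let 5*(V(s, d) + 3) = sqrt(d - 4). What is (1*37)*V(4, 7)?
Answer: -111 + 37*sqrt(3)/5 ≈ -98.183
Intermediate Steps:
V(s, d) = -3 + sqrt(-4 + d)/5 (V(s, d) = -3 + sqrt(d - 4)/5 = -3 + sqrt(-4 + d)/5)
(1*37)*V(4, 7) = (1*37)*(-3 + sqrt(-4 + 7)/5) = 37*(-3 + sqrt(3)/5) = -111 + 37*sqrt(3)/5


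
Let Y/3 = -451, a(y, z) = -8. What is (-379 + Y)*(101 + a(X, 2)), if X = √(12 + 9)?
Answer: -161076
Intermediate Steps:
X = √21 ≈ 4.5826
Y = -1353 (Y = 3*(-451) = -1353)
(-379 + Y)*(101 + a(X, 2)) = (-379 - 1353)*(101 - 8) = -1732*93 = -161076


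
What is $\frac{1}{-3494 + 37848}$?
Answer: $\frac{1}{34354} \approx 2.9109 \cdot 10^{-5}$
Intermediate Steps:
$\frac{1}{-3494 + 37848} = \frac{1}{34354}$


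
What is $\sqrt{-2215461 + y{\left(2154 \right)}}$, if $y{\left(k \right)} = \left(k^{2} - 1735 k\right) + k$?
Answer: $i \sqrt{1310781} \approx 1144.9 i$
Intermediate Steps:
$y{\left(k \right)} = k^{2} - 1734 k$
$\sqrt{-2215461 + y{\left(2154 \right)}} = \sqrt{-2215461 + 2154 \left(-1734 + 2154\right)} = \sqrt{-2215461 + 2154 \cdot 420} = \sqrt{-2215461 + 904680} = \sqrt{-1310781} = i \sqrt{1310781}$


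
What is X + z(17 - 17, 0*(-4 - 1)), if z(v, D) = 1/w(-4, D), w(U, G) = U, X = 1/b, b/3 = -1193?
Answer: -3583/14316 ≈ -0.25028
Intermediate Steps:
b = -3579 (b = 3*(-1193) = -3579)
X = -1/3579 (X = 1/(-3579) = -1/3579 ≈ -0.00027941)
z(v, D) = -1/4 (z(v, D) = 1/(-4) = -1/4)
X + z(17 - 17, 0*(-4 - 1)) = -1/3579 - 1/4 = -3583/14316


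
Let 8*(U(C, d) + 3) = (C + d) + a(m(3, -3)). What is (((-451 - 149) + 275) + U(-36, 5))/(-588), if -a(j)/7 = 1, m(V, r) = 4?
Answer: 1331/2352 ≈ 0.56590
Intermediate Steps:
a(j) = -7 (a(j) = -7*1 = -7)
U(C, d) = -31/8 + C/8 + d/8 (U(C, d) = -3 + ((C + d) - 7)/8 = -3 + (-7 + C + d)/8 = -3 + (-7/8 + C/8 + d/8) = -31/8 + C/8 + d/8)
(((-451 - 149) + 275) + U(-36, 5))/(-588) = (((-451 - 149) + 275) + (-31/8 + (⅛)*(-36) + (⅛)*5))/(-588) = ((-600 + 275) + (-31/8 - 9/2 + 5/8))*(-1/588) = (-325 - 31/4)*(-1/588) = -1331/4*(-1/588) = 1331/2352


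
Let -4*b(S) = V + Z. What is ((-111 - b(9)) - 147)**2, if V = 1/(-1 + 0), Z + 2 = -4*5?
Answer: 1113025/16 ≈ 69564.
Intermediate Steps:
Z = -22 (Z = -2 - 4*5 = -2 - 20 = -22)
V = -1 (V = 1/(-1) = -1)
b(S) = 23/4 (b(S) = -(-1 - 22)/4 = -1/4*(-23) = 23/4)
((-111 - b(9)) - 147)**2 = ((-111 - 1*23/4) - 147)**2 = ((-111 - 23/4) - 147)**2 = (-467/4 - 147)**2 = (-1055/4)**2 = 1113025/16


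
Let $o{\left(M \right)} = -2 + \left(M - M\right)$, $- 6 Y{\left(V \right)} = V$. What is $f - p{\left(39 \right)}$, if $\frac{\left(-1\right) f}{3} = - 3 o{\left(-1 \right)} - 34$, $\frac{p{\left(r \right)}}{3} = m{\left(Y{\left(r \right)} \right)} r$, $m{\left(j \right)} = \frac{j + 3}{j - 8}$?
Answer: $\frac{1617}{29} \approx 55.759$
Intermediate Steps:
$Y{\left(V \right)} = - \frac{V}{6}$
$m{\left(j \right)} = \frac{3 + j}{-8 + j}$
$p{\left(r \right)} = \frac{3 r \left(3 - \frac{r}{6}\right)}{-8 - \frac{r}{6}}$ ($p{\left(r \right)} = 3 \frac{3 - \frac{r}{6}}{-8 - \frac{r}{6}} r = 3 \frac{r \left(3 - \frac{r}{6}\right)}{-8 - \frac{r}{6}} = \frac{3 r \left(3 - \frac{r}{6}\right)}{-8 - \frac{r}{6}}$)
$o{\left(M \right)} = -2$ ($o{\left(M \right)} = -2 + 0 = -2$)
$f = 84$ ($f = - 3 \left(\left(-3\right) \left(-2\right) - 34\right) = - 3 \left(6 - 34\right) = \left(-3\right) \left(-28\right) = 84$)
$f - p{\left(39 \right)} = 84 - 3 \cdot 39 \frac{1}{48 + 39} \left(-18 + 39\right) = 84 - 3 \cdot 39 \cdot \frac{1}{87} \cdot 21 = 84 - \frac{819}{29} = \frac{1617}{29}$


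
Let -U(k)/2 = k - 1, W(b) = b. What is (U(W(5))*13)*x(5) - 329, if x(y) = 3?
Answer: -641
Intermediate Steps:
U(k) = 2 - 2*k (U(k) = -2*(k - 1) = -2*(-1 + k) = 2 - 2*k)
(U(W(5))*13)*x(5) - 329 = ((2 - 2*5)*13)*3 - 329 = ((2 - 10)*13)*3 - 329 = -8*13*3 - 329 = -104*3 - 329 = -312 - 329 = -641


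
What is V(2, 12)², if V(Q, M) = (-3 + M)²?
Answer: 6561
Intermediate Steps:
V(2, 12)² = ((-3 + 12)²)² = (9²)² = 81² = 6561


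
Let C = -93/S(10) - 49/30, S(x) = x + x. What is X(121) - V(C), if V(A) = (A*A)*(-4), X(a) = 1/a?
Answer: 17198509/108900 ≈ 157.93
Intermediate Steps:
S(x) = 2*x
C = -377/60 (C = -93/(2*10) - 49/30 = -93/20 - 49*1/30 = -93*1/20 - 49/30 = -93/20 - 49/30 = -377/60 ≈ -6.2833)
V(A) = -4*A**2 (V(A) = A**2*(-4) = -4*A**2)
X(121) - V(C) = 1/121 - (-4)*(-377/60)**2 = 1/121 - (-4)*142129/3600 = 1/121 - 1*(-142129/900) = 1/121 + 142129/900 = 17198509/108900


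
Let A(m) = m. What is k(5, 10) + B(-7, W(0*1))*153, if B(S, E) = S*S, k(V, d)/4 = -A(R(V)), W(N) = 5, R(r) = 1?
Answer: 7493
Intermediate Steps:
k(V, d) = -4 (k(V, d) = 4*(-1*1) = 4*(-1) = -4)
B(S, E) = S**2
k(5, 10) + B(-7, W(0*1))*153 = -4 + (-7)**2*153 = -4 + 49*153 = -4 + 7497 = 7493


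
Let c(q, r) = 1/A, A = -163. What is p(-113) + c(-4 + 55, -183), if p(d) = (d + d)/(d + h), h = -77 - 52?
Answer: 18298/19723 ≈ 0.92775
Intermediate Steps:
h = -129
c(q, r) = -1/163 (c(q, r) = 1/(-163) = -1/163)
p(d) = 2*d/(-129 + d) (p(d) = (d + d)/(d - 129) = (2*d)/(-129 + d) = 2*d/(-129 + d))
p(-113) + c(-4 + 55, -183) = 2*(-113)/(-129 - 113) - 1/163 = 2*(-113)/(-242) - 1/163 = 2*(-113)*(-1/242) - 1/163 = 113/121 - 1/163 = 18298/19723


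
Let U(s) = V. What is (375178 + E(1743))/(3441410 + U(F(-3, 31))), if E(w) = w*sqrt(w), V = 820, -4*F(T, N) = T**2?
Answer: 187589/1721115 + 581*sqrt(1743)/1147410 ≈ 0.13013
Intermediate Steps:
F(T, N) = -T**2/4
U(s) = 820
E(w) = w**(3/2)
(375178 + E(1743))/(3441410 + U(F(-3, 31))) = (375178 + 1743**(3/2))/(3441410 + 820) = (375178 + 1743*sqrt(1743))/3442230 = (375178 + 1743*sqrt(1743))*(1/3442230) = 187589/1721115 + 581*sqrt(1743)/1147410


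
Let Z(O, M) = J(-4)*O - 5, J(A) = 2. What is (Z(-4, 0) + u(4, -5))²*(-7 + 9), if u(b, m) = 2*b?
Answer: 50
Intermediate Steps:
Z(O, M) = -5 + 2*O (Z(O, M) = 2*O - 5 = -5 + 2*O)
(Z(-4, 0) + u(4, -5))²*(-7 + 9) = ((-5 + 2*(-4)) + 2*4)²*(-7 + 9) = ((-5 - 8) + 8)²*2 = (-13 + 8)²*2 = (-5)²*2 = 25*2 = 50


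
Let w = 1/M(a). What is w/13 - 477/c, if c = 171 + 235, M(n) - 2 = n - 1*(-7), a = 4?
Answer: -80207/68614 ≈ -1.1690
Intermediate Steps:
M(n) = 9 + n (M(n) = 2 + (n - 1*(-7)) = 2 + (n + 7) = 2 + (7 + n) = 9 + n)
c = 406
w = 1/13 (w = 1/(9 + 4) = 1/13 ≈ 0.076923)
w/13 - 477/c = (1/13)/13 - 477/406 = (1/13)*(1/13) - 477*1/406 = 1/169 - 477/406 = -80207/68614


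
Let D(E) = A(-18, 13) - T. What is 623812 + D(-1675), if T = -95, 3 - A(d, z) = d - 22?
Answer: 623950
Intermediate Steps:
A(d, z) = 25 - d (A(d, z) = 3 - (d - 22) = 3 - (-22 + d) = 3 + (22 - d) = 25 - d)
D(E) = 138 (D(E) = (25 - 1*(-18)) - 1*(-95) = (25 + 18) + 95 = 43 + 95 = 138)
623812 + D(-1675) = 623812 + 138 = 623950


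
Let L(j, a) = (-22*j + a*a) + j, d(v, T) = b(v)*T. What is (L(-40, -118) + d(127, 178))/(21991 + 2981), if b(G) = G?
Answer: 18685/12486 ≈ 1.4965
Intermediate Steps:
d(v, T) = T*v (d(v, T) = v*T = T*v)
L(j, a) = a**2 - 21*j (L(j, a) = (-22*j + a**2) + j = (a**2 - 22*j) + j = a**2 - 21*j)
(L(-40, -118) + d(127, 178))/(21991 + 2981) = (((-118)**2 - 21*(-40)) + 178*127)/(21991 + 2981) = ((13924 + 840) + 22606)/24972 = (14764 + 22606)*(1/24972) = 37370*(1/24972) = 18685/12486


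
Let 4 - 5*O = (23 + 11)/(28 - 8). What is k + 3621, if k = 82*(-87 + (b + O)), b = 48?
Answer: 11518/25 ≈ 460.72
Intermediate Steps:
O = 23/50 (O = ⅘ - (23 + 11)/(5*(28 - 8)) = ⅘ - 34/(5*20) = ⅘ - ⅕*17/10 = ⅘ - 17/50 = 23/50 ≈ 0.46000)
k = -79007/25 (k = 82*(-87 + (48 + 23/50)) = 82*(-87 + 2423/50) = 82*(-1927/50) = -79007/25 ≈ -3160.3)
k + 3621 = -79007/25 + 3621 = 11518/25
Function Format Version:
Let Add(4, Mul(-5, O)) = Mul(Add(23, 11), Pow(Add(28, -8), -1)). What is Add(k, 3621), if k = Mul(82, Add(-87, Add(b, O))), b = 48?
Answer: Rational(11518, 25) ≈ 460.72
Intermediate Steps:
O = Rational(23, 50) (O = Add(Rational(4, 5), Mul(Rational(-1, 5), Mul(Add(23, 11), Pow(Add(28, -8), -1)))) = Add(Rational(4, 5), Mul(Rational(-1, 5), Mul(34, Pow(20, -1)))) = Add(Rational(4, 5), Mul(Rational(-1, 5), Mul(34, Rational(1, 20)))) = Add(Rational(4, 5), Mul(Rational(-1, 5), Rational(17, 10))) = Add(Rational(4, 5), Rational(-17, 50)) = Rational(23, 50) ≈ 0.46000)
k = Rational(-79007, 25) (k = Mul(82, Add(-87, Add(48, Rational(23, 50)))) = Mul(82, Add(-87, Rational(2423, 50))) = Mul(82, Rational(-1927, 50)) = Rational(-79007, 25) ≈ -3160.3)
Add(k, 3621) = Add(Rational(-79007, 25), 3621) = Rational(11518, 25)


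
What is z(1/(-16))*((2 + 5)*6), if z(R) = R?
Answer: -21/8 ≈ -2.6250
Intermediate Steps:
z(1/(-16))*((2 + 5)*6) = ((2 + 5)*6)/(-16) = -7*6/16 = -1/16*42 = -21/8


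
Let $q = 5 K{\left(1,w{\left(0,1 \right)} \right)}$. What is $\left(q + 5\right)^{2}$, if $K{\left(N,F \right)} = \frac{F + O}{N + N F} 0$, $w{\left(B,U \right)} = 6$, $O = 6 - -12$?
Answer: $25$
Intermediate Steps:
$O = 18$ ($O = 6 + 12 = 18$)
$K{\left(N,F \right)} = 0$ ($K{\left(N,F \right)} = \frac{F + 18}{N + N F} 0 = \frac{18 + F}{N + F N} 0 = 0$)
$q = 0$ ($q = 5 \cdot 0 = 0$)
$\left(q + 5\right)^{2} = \left(0 + 5\right)^{2} = 5^{2} = 25$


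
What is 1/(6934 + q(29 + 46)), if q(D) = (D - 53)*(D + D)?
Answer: 1/10234 ≈ 9.7714e-5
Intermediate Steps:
q(D) = 2*D*(-53 + D) (q(D) = (-53 + D)*(2*D) = 2*D*(-53 + D))
1/(6934 + q(29 + 46)) = 1/(6934 + 2*(29 + 46)*(-53 + (29 + 46))) = 1/(6934 + 2*75*(-53 + 75)) = 1/(6934 + 2*75*22) = 1/(6934 + 3300) = 1/10234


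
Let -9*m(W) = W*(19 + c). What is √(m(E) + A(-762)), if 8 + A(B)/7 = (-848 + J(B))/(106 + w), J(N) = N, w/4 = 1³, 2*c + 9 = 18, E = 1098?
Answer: 16*I*√1430/11 ≈ 55.004*I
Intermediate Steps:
c = 9/2 (c = -9/2 + (½)*18 = -9/2 + 9 = 9/2 ≈ 4.5000)
w = 4 (w = 4*1³ = 4*1 = 4)
A(B) = -6048/55 + 7*B/110 (A(B) = -56 + 7*((-848 + B)/(106 + 4)) = -56 + 7*((-848 + B)/110) = -56 + 7*((-848 + B)*(1/110)) = -56 + 7*(-424/55 + B/110) = -56 + (-2968/55 + 7*B/110) = -6048/55 + 7*B/110)
m(W) = -47*W/18 (m(W) = -W*(19 + 9/2)/9 = -W*47/(9*2) = -47*W/18)
√(m(E) + A(-762)) = √(-47/18*1098 + (-6048/55 + (7/110)*(-762))) = √(-2867 + (-6048/55 - 2667/55)) = √(-2867 - 1743/11) = √(-33280/11) = 16*I*√1430/11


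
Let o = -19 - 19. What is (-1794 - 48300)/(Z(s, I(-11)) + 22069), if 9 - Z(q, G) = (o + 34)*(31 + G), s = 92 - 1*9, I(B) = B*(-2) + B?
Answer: -25047/11123 ≈ -2.2518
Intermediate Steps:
I(B) = -B (I(B) = -2*B + B = -B)
s = 83 (s = 92 - 9 = 83)
o = -38
Z(q, G) = 133 + 4*G (Z(q, G) = 9 - (-38 + 34)*(31 + G) = 9 - (-4)*(31 + G) = 9 - (-124 - 4*G) = 9 + (124 + 4*G) = 133 + 4*G)
(-1794 - 48300)/(Z(s, I(-11)) + 22069) = (-1794 - 48300)/((133 + 4*(-1*(-11))) + 22069) = -50094/((133 + 4*11) + 22069) = -50094/((133 + 44) + 22069) = -50094/(177 + 22069) = -50094/22246 = -50094*1/22246 = -25047/11123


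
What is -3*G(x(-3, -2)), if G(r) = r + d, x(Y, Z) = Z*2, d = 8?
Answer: -12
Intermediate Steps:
x(Y, Z) = 2*Z
G(r) = 8 + r (G(r) = r + 8 = 8 + r)
-3*G(x(-3, -2)) = -3*(8 + 2*(-2)) = -3*(8 - 4) = -3*4 = -12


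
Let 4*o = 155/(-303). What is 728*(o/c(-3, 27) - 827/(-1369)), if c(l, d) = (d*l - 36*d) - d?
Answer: 19705542493/44799156 ≈ 439.86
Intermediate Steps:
o = -155/1212 (o = (155/(-303))/4 = (155*(-1/303))/4 = (¼)*(-155/303) = -155/1212 ≈ -0.12789)
c(l, d) = -37*d + d*l (c(l, d) = (-36*d + d*l) - d = -37*d + d*l)
728*(o/c(-3, 27) - 827/(-1369)) = 728*(-155*1/(27*(-37 - 3))/1212 - 827/(-1369)) = 728*(-155/(1212*(27*(-40))) - 827*(-1/1369)) = 728*(-155/1212/(-1080) + 827/1369) = 728*(-155/1212*(-1/1080) + 827/1369) = 728*(31/261792 + 827/1369) = 728*(216544423/358393248) = 19705542493/44799156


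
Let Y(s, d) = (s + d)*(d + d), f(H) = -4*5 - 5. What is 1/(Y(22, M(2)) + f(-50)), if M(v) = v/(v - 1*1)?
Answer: 1/71 ≈ 0.014085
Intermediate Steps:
M(v) = v/(-1 + v) (M(v) = v/(v - 1) = v/(-1 + v))
f(H) = -25 (f(H) = -20 - 5 = -25)
Y(s, d) = 2*d*(d + s) (Y(s, d) = (d + s)*(2*d) = 2*d*(d + s))
1/(Y(22, M(2)) + f(-50)) = 1/(2*(2/(-1 + 2))*(2/(-1 + 2) + 22) - 25) = 1/(2*(2/1)*(2/1 + 22) - 25) = 1/(2*(2*1)*(2*1 + 22) - 25) = 1/(2*2*(2 + 22) - 25) = 1/(2*2*24 - 25) = 1/(96 - 25) = 1/71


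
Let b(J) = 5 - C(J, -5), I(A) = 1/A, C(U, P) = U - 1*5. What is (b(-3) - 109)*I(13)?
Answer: -96/13 ≈ -7.3846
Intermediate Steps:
C(U, P) = -5 + U (C(U, P) = U - 5 = -5 + U)
b(J) = 10 - J (b(J) = 5 - (-5 + J) = 5 + (5 - J) = 10 - J)
(b(-3) - 109)*I(13) = ((10 - 1*(-3)) - 109)/13 = ((10 + 3) - 109)*(1/13) = (13 - 109)*(1/13) = -96*1/13 = -96/13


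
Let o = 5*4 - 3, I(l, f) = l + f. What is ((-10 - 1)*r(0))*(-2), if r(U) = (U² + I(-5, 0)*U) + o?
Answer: 374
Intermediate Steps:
I(l, f) = f + l
o = 17 (o = 20 - 3 = 17)
r(U) = 17 + U² - 5*U (r(U) = (U² + (0 - 5)*U) + 17 = (U² - 5*U) + 17 = 17 + U² - 5*U)
((-10 - 1)*r(0))*(-2) = ((-10 - 1)*(17 + 0² - 5*0))*(-2) = -11*(17 + 0 + 0)*(-2) = -11*17*(-2) = -187*(-2) = 374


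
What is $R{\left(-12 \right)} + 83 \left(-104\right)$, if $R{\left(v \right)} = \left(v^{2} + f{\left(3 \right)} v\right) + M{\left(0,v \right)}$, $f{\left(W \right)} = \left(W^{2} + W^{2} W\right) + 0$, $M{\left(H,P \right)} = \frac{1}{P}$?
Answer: $- \frac{107041}{12} \approx -8920.1$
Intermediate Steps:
$f{\left(W \right)} = W^{2} + W^{3}$ ($f{\left(W \right)} = \left(W^{2} + W^{3}\right) + 0 = W^{2} + W^{3}$)
$R{\left(v \right)} = \frac{1}{v} + v^{2} + 36 v$ ($R{\left(v \right)} = \left(v^{2} + 3^{2} \left(1 + 3\right) v\right) + \frac{1}{v} = \left(v^{2} + 9 \cdot 4 v\right) + \frac{1}{v} = \left(v^{2} + 36 v\right) + \frac{1}{v} = \frac{1}{v} + v^{2} + 36 v$)
$R{\left(-12 \right)} + 83 \left(-104\right) = \frac{1 + \left(-12\right)^{2} \left(36 - 12\right)}{-12} + 83 \left(-104\right) = - \frac{1 + 144 \cdot 24}{12} - 8632 = - \frac{1 + 3456}{12} - 8632 = \left(- \frac{1}{12}\right) 3457 - 8632 = - \frac{3457}{12} - 8632 = - \frac{107041}{12}$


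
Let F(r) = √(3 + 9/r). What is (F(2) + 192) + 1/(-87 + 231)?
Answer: 27649/144 + √30/2 ≈ 194.75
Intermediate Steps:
(F(2) + 192) + 1/(-87 + 231) = (√(3 + 9/2) + 192) + 1/(-87 + 231) = (√(3 + 9*(½)) + 192) + 1/144 = (√(3 + 9/2) + 192) + 1/144 = (√(15/2) + 192) + 1/144 = (√30/2 + 192) + 1/144 = (192 + √30/2) + 1/144 = 27649/144 + √30/2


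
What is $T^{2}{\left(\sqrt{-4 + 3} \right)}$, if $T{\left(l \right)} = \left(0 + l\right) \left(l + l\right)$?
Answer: $4$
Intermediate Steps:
$T{\left(l \right)} = 2 l^{2}$ ($T{\left(l \right)} = l 2 l = 2 l^{2}$)
$T^{2}{\left(\sqrt{-4 + 3} \right)} = \left(2 \left(\sqrt{-4 + 3}\right)^{2}\right)^{2} = \left(2 \left(\sqrt{-1}\right)^{2}\right)^{2} = \left(2 i^{2}\right)^{2} = \left(2 \left(-1\right)\right)^{2} = \left(-2\right)^{2} = 4$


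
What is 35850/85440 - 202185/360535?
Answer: -28996711/205360736 ≈ -0.14120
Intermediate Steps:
35850/85440 - 202185/360535 = 35850*(1/85440) - 202185*1/360535 = 1195/2848 - 40437/72107 = -28996711/205360736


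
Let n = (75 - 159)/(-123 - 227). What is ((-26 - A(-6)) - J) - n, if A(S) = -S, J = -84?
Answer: 1294/25 ≈ 51.760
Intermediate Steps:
n = 6/25 (n = -84/(-350) = -84*(-1/350) = 6/25 ≈ 0.24000)
((-26 - A(-6)) - J) - n = ((-26 - (-1)*(-6)) - 1*(-84)) - 1*6/25 = ((-26 - 1*6) + 84) - 6/25 = ((-26 - 6) + 84) - 6/25 = (-32 + 84) - 6/25 = 52 - 6/25 = 1294/25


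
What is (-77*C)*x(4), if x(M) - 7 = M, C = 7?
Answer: -5929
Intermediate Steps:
x(M) = 7 + M
(-77*C)*x(4) = (-77*7)*(7 + 4) = -539*11 = -5929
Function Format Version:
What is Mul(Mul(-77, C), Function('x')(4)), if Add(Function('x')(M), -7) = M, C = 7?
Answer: -5929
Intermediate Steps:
Function('x')(M) = Add(7, M)
Mul(Mul(-77, C), Function('x')(4)) = Mul(Mul(-77, 7), Add(7, 4)) = Mul(-539, 11) = -5929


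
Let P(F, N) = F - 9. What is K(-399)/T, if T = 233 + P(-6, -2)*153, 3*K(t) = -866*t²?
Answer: 22978011/1031 ≈ 22287.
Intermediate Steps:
P(F, N) = -9 + F
K(t) = -866*t²/3 (K(t) = (-866*t²)/3 = -866*t²/3)
T = -2062 (T = 233 + (-9 - 6)*153 = 233 - 15*153 = 233 - 2295 = -2062)
K(-399)/T = -866/3*(-399)²/(-2062) = -866/3*159201*(-1/2062) = -45956022*(-1/2062) = 22978011/1031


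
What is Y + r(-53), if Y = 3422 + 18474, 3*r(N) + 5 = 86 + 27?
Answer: 21932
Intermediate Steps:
r(N) = 36 (r(N) = -5/3 + (86 + 27)/3 = -5/3 + (⅓)*113 = -5/3 + 113/3 = 36)
Y = 21896
Y + r(-53) = 21896 + 36 = 21932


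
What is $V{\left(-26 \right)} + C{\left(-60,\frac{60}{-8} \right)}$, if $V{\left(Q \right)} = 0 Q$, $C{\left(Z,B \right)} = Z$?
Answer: $-60$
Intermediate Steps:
$V{\left(Q \right)} = 0$
$V{\left(-26 \right)} + C{\left(-60,\frac{60}{-8} \right)} = 0 - 60 = -60$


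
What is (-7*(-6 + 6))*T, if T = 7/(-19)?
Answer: 0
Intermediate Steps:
T = -7/19 (T = 7*(-1/19) = -7/19 ≈ -0.36842)
(-7*(-6 + 6))*T = -7*(-6 + 6)*(-7/19) = -7*0*(-7/19) = 0*(-7/19) = 0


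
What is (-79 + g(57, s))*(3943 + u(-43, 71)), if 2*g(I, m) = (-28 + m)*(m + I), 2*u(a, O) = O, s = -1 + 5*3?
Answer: -2291616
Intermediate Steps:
s = 14 (s = -1 + 15 = 14)
u(a, O) = O/2
g(I, m) = (-28 + m)*(I + m)/2 (g(I, m) = ((-28 + m)*(m + I))/2 = ((-28 + m)*(I + m))/2 = (-28 + m)*(I + m)/2)
(-79 + g(57, s))*(3943 + u(-43, 71)) = (-79 + ((½)*14² - 14*57 - 14*14 + (½)*57*14))*(3943 + (½)*71) = (-79 + ((½)*196 - 798 - 196 + 399))*(3943 + 71/2) = (-79 + (98 - 798 - 196 + 399))*(7957/2) = (-79 - 497)*(7957/2) = -576*7957/2 = -2291616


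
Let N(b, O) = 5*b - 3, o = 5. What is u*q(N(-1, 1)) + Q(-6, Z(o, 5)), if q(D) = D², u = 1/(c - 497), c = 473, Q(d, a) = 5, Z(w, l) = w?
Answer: 7/3 ≈ 2.3333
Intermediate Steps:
u = -1/24 (u = 1/(473 - 497) = 1/(-24) = -1/24 ≈ -0.041667)
N(b, O) = -3 + 5*b
u*q(N(-1, 1)) + Q(-6, Z(o, 5)) = -(-3 + 5*(-1))²/24 + 5 = -(-3 - 5)²/24 + 5 = -1/24*(-8)² + 5 = -1/24*64 + 5 = -8/3 + 5 = 7/3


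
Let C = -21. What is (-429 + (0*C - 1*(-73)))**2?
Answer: 126736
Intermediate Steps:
(-429 + (0*C - 1*(-73)))**2 = (-429 + (0*(-21) - 1*(-73)))**2 = (-429 + (0 + 73))**2 = (-429 + 73)**2 = (-356)**2 = 126736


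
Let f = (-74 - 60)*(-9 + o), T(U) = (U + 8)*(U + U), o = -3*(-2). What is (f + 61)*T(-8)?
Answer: 0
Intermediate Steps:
o = 6
T(U) = 2*U*(8 + U) (T(U) = (8 + U)*(2*U) = 2*U*(8 + U))
f = 402 (f = (-74 - 60)*(-9 + 6) = -134*(-3) = 402)
(f + 61)*T(-8) = (402 + 61)*(2*(-8)*(8 - 8)) = 463*(2*(-8)*0) = 463*0 = 0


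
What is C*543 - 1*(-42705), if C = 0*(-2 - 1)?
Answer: 42705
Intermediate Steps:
C = 0 (C = 0*(-3) = 0)
C*543 - 1*(-42705) = 0*543 - 1*(-42705) = 0 + 42705 = 42705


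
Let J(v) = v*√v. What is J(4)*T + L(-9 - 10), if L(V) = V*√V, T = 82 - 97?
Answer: -120 - 19*I*√19 ≈ -120.0 - 82.819*I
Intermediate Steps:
J(v) = v^(3/2)
T = -15
L(V) = V^(3/2)
J(4)*T + L(-9 - 10) = 4^(3/2)*(-15) + (-9 - 10)^(3/2) = 8*(-15) + (-19)^(3/2) = -120 - 19*I*√19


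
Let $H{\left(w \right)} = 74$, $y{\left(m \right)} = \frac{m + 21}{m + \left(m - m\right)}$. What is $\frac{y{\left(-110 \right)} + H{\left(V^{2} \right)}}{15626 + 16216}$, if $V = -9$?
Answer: $\frac{2743}{1167540} \approx 0.0023494$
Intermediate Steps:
$y{\left(m \right)} = \frac{21 + m}{m}$ ($y{\left(m \right)} = \frac{21 + m}{m + 0} = \frac{21 + m}{m}$)
$\frac{y{\left(-110 \right)} + H{\left(V^{2} \right)}}{15626 + 16216} = \frac{\frac{21 - 110}{-110} + 74}{15626 + 16216} = \frac{\left(- \frac{1}{110}\right) \left(-89\right) + 74}{31842} = \left(\frac{89}{110} + 74\right) \frac{1}{31842} = \frac{8229}{110} \cdot \frac{1}{31842} = \frac{2743}{1167540}$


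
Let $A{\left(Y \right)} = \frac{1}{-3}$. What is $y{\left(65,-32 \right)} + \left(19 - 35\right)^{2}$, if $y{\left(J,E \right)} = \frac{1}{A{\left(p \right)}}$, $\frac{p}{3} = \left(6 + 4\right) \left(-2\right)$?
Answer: $253$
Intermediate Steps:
$p = -60$ ($p = 3 \left(6 + 4\right) \left(-2\right) = 3 \cdot 10 \left(-2\right) = 3 \left(-20\right) = -60$)
$A{\left(Y \right)} = - \frac{1}{3}$
$y{\left(J,E \right)} = -3$ ($y{\left(J,E \right)} = \frac{1}{- \frac{1}{3}} = -3$)
$y{\left(65,-32 \right)} + \left(19 - 35\right)^{2} = -3 + \left(19 - 35\right)^{2} = -3 + \left(-16\right)^{2} = -3 + 256 = 253$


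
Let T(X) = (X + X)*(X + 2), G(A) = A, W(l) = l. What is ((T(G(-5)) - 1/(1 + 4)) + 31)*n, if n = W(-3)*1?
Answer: -912/5 ≈ -182.40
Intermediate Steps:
n = -3 (n = -3*1 = -3)
T(X) = 2*X*(2 + X) (T(X) = (2*X)*(2 + X) = 2*X*(2 + X))
((T(G(-5)) - 1/(1 + 4)) + 31)*n = ((2*(-5)*(2 - 5) - 1/(1 + 4)) + 31)*(-3) = ((2*(-5)*(-3) - 1/5) + 31)*(-3) = ((30 - 1*⅕) + 31)*(-3) = ((30 - ⅕) + 31)*(-3) = (149/5 + 31)*(-3) = (304/5)*(-3) = -912/5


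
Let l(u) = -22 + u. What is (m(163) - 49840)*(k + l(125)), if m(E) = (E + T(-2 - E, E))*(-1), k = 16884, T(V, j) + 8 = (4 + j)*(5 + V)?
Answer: -395372425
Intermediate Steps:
T(V, j) = -8 + (4 + j)*(5 + V)
m(E) = -4 - 2*E - E*(-2 - E) (m(E) = (E + (12 + 4*(-2 - E) + 5*E + (-2 - E)*E))*(-1) = (E + (12 + (-8 - 4*E) + 5*E + E*(-2 - E)))*(-1) = (E + (4 + E + E*(-2 - E)))*(-1) = (4 + 2*E + E*(-2 - E))*(-1) = -4 - 2*E - E*(-2 - E))
(m(163) - 49840)*(k + l(125)) = ((-4 + 163**2) - 49840)*(16884 + (-22 + 125)) = ((-4 + 26569) - 49840)*(16884 + 103) = (26565 - 49840)*16987 = -23275*16987 = -395372425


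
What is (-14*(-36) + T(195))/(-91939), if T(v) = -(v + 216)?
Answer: -93/91939 ≈ -0.0010115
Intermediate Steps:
T(v) = -216 - v (T(v) = -(216 + v) = -216 - v)
(-14*(-36) + T(195))/(-91939) = (-14*(-36) + (-216 - 1*195))/(-91939) = (504 + (-216 - 195))*(-1/91939) = (504 - 411)*(-1/91939) = 93*(-1/91939) = -93/91939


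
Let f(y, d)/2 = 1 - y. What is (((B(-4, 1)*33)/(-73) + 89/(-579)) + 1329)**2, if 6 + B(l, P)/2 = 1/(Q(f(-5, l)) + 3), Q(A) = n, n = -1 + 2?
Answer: 12717558492255409/7145997156 ≈ 1.7797e+6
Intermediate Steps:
n = 1
f(y, d) = 2 - 2*y (f(y, d) = 2*(1 - y) = 2 - 2*y)
Q(A) = 1
B(l, P) = -23/2 (B(l, P) = -12 + 2/(1 + 3) = -12 + 2/4 = -12 + 2*(1/4) = -12 + 1/2 = -23/2)
(((B(-4, 1)*33)/(-73) + 89/(-579)) + 1329)**2 = ((-23/2*33/(-73) + 89/(-579)) + 1329)**2 = ((-759/2*(-1/73) + 89*(-1/579)) + 1329)**2 = ((759/146 - 89/579) + 1329)**2 = (426467/84534 + 1329)**2 = (112772153/84534)**2 = 12717558492255409/7145997156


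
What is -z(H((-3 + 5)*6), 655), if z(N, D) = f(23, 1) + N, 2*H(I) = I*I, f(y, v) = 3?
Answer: -75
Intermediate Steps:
H(I) = I²/2 (H(I) = (I*I)/2 = I²/2)
z(N, D) = 3 + N
-z(H((-3 + 5)*6), 655) = -(3 + ((-3 + 5)*6)²/2) = -(3 + (2*6)²/2) = -(3 + (½)*12²) = -(3 + (½)*144) = -(3 + 72) = -1*75 = -75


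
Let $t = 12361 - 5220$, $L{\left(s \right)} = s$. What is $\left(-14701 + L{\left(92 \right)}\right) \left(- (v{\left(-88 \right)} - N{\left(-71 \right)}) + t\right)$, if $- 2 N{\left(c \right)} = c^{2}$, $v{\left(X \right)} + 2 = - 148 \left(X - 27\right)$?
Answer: $\frac{362230155}{2} \approx 1.8112 \cdot 10^{8}$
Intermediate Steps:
$v{\left(X \right)} = 3994 - 148 X$ ($v{\left(X \right)} = -2 - 148 \left(X - 27\right) = -2 - 148 \left(-27 + X\right) = -2 - \left(-3996 + 148 X\right) = 3994 - 148 X$)
$N{\left(c \right)} = - \frac{c^{2}}{2}$
$t = 7141$
$\left(-14701 + L{\left(92 \right)}\right) \left(- (v{\left(-88 \right)} - N{\left(-71 \right)}) + t\right) = \left(-14701 + 92\right) \left(- (\left(3994 - -13024\right) - - \frac{\left(-71\right)^{2}}{2}) + 7141\right) = - 14609 \left(- (\left(3994 + 13024\right) - \left(- \frac{1}{2}\right) 5041) + 7141\right) = - 14609 \left(- (17018 - - \frac{5041}{2}) + 7141\right) = - 14609 \left(- (17018 + \frac{5041}{2}) + 7141\right) = - 14609 \left(\left(-1\right) \frac{39077}{2} + 7141\right) = - 14609 \left(- \frac{39077}{2} + 7141\right) = \left(-14609\right) \left(- \frac{24795}{2}\right) = \frac{362230155}{2}$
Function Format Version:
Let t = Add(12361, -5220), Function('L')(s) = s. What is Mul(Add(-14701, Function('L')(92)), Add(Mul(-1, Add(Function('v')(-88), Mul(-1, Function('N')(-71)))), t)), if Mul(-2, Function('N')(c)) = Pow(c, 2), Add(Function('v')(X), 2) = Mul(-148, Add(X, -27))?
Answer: Rational(362230155, 2) ≈ 1.8112e+8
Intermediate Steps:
Function('v')(X) = Add(3994, Mul(-148, X)) (Function('v')(X) = Add(-2, Mul(-148, Add(X, -27))) = Add(-2, Mul(-148, Add(-27, X))) = Add(-2, Add(3996, Mul(-148, X))) = Add(3994, Mul(-148, X)))
Function('N')(c) = Mul(Rational(-1, 2), Pow(c, 2))
t = 7141
Mul(Add(-14701, Function('L')(92)), Add(Mul(-1, Add(Function('v')(-88), Mul(-1, Function('N')(-71)))), t)) = Mul(Add(-14701, 92), Add(Mul(-1, Add(Add(3994, Mul(-148, -88)), Mul(-1, Mul(Rational(-1, 2), Pow(-71, 2))))), 7141)) = Mul(-14609, Add(Mul(-1, Add(Add(3994, 13024), Mul(-1, Mul(Rational(-1, 2), 5041)))), 7141)) = Mul(-14609, Add(Mul(-1, Add(17018, Mul(-1, Rational(-5041, 2)))), 7141)) = Mul(-14609, Add(Mul(-1, Add(17018, Rational(5041, 2))), 7141)) = Mul(-14609, Add(Mul(-1, Rational(39077, 2)), 7141)) = Mul(-14609, Add(Rational(-39077, 2), 7141)) = Mul(-14609, Rational(-24795, 2)) = Rational(362230155, 2)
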